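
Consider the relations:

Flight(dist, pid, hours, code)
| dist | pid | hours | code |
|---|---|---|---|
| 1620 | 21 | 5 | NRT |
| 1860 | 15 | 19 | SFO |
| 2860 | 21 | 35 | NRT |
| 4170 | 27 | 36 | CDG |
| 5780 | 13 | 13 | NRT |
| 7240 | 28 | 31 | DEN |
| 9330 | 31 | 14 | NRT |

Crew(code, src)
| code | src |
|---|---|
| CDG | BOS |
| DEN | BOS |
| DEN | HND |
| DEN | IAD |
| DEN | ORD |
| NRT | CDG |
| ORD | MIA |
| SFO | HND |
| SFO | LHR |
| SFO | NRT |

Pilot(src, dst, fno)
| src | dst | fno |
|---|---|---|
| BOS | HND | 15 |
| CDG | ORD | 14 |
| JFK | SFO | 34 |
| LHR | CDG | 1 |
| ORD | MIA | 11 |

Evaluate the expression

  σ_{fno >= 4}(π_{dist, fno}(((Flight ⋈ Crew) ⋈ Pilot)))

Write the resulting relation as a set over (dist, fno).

{(1620, 14), (2860, 14), (4170, 15), (5780, 14), (7240, 11), (7240, 15), (9330, 14)}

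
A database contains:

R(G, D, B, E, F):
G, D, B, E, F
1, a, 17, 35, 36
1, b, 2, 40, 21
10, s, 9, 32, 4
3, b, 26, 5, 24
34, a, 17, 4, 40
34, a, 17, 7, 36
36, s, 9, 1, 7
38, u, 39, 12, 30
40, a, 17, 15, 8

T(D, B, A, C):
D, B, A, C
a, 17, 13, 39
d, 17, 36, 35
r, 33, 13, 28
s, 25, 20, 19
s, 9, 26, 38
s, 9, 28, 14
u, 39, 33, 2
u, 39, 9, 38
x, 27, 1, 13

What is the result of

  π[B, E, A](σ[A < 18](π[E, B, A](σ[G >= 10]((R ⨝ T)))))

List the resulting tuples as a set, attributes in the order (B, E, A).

{(17, 15, 13), (17, 4, 13), (17, 7, 13), (39, 12, 9)}

Natural join on D, B: {(1, a, 17, 35, 36, 13, 39), (10, s, 9, 32, 4, 26, 38), (10, s, 9, 32, 4, 28, 14), (34, a, 17, 4, 40, 13, 39), (34, a, 17, 7, 36, 13, 39), (36, s, 9, 1, 7, 26, 38), (36, s, 9, 1, 7, 28, 14), (38, u, 39, 12, 30, 33, 2), (38, u, 39, 12, 30, 9, 38), (40, a, 17, 15, 8, 13, 39)}
Apply σ_{G >= 10}; surviving tuples: {(10, s, 9, 32, 4, 26, 38), (10, s, 9, 32, 4, 28, 14), (34, a, 17, 4, 40, 13, 39), (34, a, 17, 7, 36, 13, 39), (36, s, 9, 1, 7, 26, 38), (36, s, 9, 1, 7, 28, 14), (38, u, 39, 12, 30, 33, 2), (38, u, 39, 12, 30, 9, 38), (40, a, 17, 15, 8, 13, 39)}
Projecting to E, B, A: {(1, 9, 26), (1, 9, 28), (12, 39, 33), (12, 39, 9), (15, 17, 13), (32, 9, 26), (32, 9, 28), (4, 17, 13), (7, 17, 13)}
Apply σ_{A < 18}; surviving tuples: {(12, 39, 9), (15, 17, 13), (4, 17, 13), (7, 17, 13)}
Projecting to B, E, A: {(17, 15, 13), (17, 4, 13), (17, 7, 13), (39, 12, 9)}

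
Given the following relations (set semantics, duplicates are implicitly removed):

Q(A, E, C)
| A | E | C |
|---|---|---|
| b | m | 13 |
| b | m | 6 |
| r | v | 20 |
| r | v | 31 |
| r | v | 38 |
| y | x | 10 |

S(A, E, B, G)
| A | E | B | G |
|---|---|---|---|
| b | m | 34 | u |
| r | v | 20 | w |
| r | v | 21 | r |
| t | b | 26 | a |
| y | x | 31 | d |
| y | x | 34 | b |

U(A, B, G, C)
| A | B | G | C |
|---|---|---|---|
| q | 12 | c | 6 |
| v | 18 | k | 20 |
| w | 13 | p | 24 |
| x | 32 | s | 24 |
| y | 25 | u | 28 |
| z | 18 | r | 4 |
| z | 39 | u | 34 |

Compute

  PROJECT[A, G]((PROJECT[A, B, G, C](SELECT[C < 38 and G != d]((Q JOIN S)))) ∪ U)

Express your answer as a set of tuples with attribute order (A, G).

Joining Q and S on A, E yields {(b, m, 13, 34, u), (b, m, 6, 34, u), (r, v, 20, 20, w), (r, v, 20, 21, r), (r, v, 31, 20, w), (r, v, 31, 21, r), (r, v, 38, 20, w), (r, v, 38, 21, r), (y, x, 10, 31, d), (y, x, 10, 34, b)}.
Filtering on C < 38 and G != d leaves {(b, m, 13, 34, u), (b, m, 6, 34, u), (r, v, 20, 20, w), (r, v, 20, 21, r), (r, v, 31, 20, w), (r, v, 31, 21, r), (y, x, 10, 34, b)}.
π_{A, B, G, C} gives {(b, 34, u, 13), (b, 34, u, 6), (r, 20, w, 20), (r, 20, w, 31), (r, 21, r, 20), (r, 21, r, 31), (y, 34, b, 10)}.
Taking the union: {(b, 34, u, 13), (b, 34, u, 6), (q, 12, c, 6), (r, 20, w, 20), (r, 20, w, 31), (r, 21, r, 20), (r, 21, r, 31), (v, 18, k, 20), (w, 13, p, 24), (x, 32, s, 24), (y, 25, u, 28), (y, 34, b, 10), (z, 18, r, 4), (z, 39, u, 34)}
π_{A, G} gives {(b, u), (q, c), (r, r), (r, w), (v, k), (w, p), (x, s), (y, b), (y, u), (z, r), (z, u)} (3 duplicate(s) eliminated).

{(b, u), (q, c), (r, r), (r, w), (v, k), (w, p), (x, s), (y, b), (y, u), (z, r), (z, u)}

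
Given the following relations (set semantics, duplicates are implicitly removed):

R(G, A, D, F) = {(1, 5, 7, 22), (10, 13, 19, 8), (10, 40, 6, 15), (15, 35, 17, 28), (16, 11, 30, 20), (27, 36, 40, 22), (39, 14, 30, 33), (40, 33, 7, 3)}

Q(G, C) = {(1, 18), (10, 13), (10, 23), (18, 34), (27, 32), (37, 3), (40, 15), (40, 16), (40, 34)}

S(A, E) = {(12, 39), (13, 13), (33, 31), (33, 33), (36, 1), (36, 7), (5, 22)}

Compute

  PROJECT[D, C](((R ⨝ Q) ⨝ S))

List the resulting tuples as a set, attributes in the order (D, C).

Natural join on G: {(1, 5, 7, 22, 18), (10, 13, 19, 8, 13), (10, 13, 19, 8, 23), (10, 40, 6, 15, 13), (10, 40, 6, 15, 23), (27, 36, 40, 22, 32), (40, 33, 7, 3, 15), (40, 33, 7, 3, 16), (40, 33, 7, 3, 34)}
Natural join on A: {(1, 5, 7, 22, 18, 22), (10, 13, 19, 8, 13, 13), (10, 13, 19, 8, 23, 13), (27, 36, 40, 22, 32, 1), (27, 36, 40, 22, 32, 7), (40, 33, 7, 3, 15, 31), (40, 33, 7, 3, 15, 33), (40, 33, 7, 3, 16, 31), (40, 33, 7, 3, 16, 33), (40, 33, 7, 3, 34, 31), (40, 33, 7, 3, 34, 33)}
Projecting to D, C (4 duplicate(s) eliminated): {(19, 13), (19, 23), (40, 32), (7, 15), (7, 16), (7, 18), (7, 34)}

{(19, 13), (19, 23), (40, 32), (7, 15), (7, 16), (7, 18), (7, 34)}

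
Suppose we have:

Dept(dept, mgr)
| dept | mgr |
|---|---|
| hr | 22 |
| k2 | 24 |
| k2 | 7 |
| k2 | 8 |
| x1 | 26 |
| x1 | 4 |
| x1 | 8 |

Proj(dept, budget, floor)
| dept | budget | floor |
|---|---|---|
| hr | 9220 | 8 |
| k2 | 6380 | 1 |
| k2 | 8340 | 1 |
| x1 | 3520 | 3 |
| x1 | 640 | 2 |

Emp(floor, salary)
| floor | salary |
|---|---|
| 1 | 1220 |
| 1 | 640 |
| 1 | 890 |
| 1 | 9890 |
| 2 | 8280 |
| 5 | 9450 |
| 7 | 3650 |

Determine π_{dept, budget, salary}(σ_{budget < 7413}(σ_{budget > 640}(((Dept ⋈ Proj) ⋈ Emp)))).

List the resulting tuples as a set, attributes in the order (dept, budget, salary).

Dept ⋈ Proj (natural join on dept): {(hr, 22, 9220, 8), (k2, 24, 6380, 1), (k2, 24, 8340, 1), (k2, 7, 6380, 1), (k2, 7, 8340, 1), (k2, 8, 6380, 1), (k2, 8, 8340, 1), (x1, 26, 3520, 3), (x1, 26, 640, 2), (x1, 4, 3520, 3), (x1, 4, 640, 2), (x1, 8, 3520, 3), (x1, 8, 640, 2)}
(Dept ⋈ Proj) ⋈ Emp (natural join on floor): {(k2, 24, 6380, 1, 1220), (k2, 24, 6380, 1, 640), (k2, 24, 6380, 1, 890), (k2, 24, 6380, 1, 9890), (k2, 24, 8340, 1, 1220), (k2, 24, 8340, 1, 640), (k2, 24, 8340, 1, 890), (k2, 24, 8340, 1, 9890), (k2, 7, 6380, 1, 1220), (k2, 7, 6380, 1, 640), (k2, 7, 6380, 1, 890), (k2, 7, 6380, 1, 9890), (k2, 7, 8340, 1, 1220), (k2, 7, 8340, 1, 640), (k2, 7, 8340, 1, 890), (k2, 7, 8340, 1, 9890), (k2, 8, 6380, 1, 1220), (k2, 8, 6380, 1, 640), (k2, 8, 6380, 1, 890), (k2, 8, 6380, 1, 9890), (k2, 8, 8340, 1, 1220), (k2, 8, 8340, 1, 640), (k2, 8, 8340, 1, 890), (k2, 8, 8340, 1, 9890), (x1, 26, 640, 2, 8280), (x1, 4, 640, 2, 8280), (x1, 8, 640, 2, 8280)}
Selection budget > 640: {(k2, 24, 6380, 1, 1220), (k2, 24, 6380, 1, 640), (k2, 24, 6380, 1, 890), (k2, 24, 6380, 1, 9890), (k2, 24, 8340, 1, 1220), (k2, 24, 8340, 1, 640), (k2, 24, 8340, 1, 890), (k2, 24, 8340, 1, 9890), (k2, 7, 6380, 1, 1220), (k2, 7, 6380, 1, 640), (k2, 7, 6380, 1, 890), (k2, 7, 6380, 1, 9890), (k2, 7, 8340, 1, 1220), (k2, 7, 8340, 1, 640), (k2, 7, 8340, 1, 890), (k2, 7, 8340, 1, 9890), (k2, 8, 6380, 1, 1220), (k2, 8, 6380, 1, 640), (k2, 8, 6380, 1, 890), (k2, 8, 6380, 1, 9890), (k2, 8, 8340, 1, 1220), (k2, 8, 8340, 1, 640), (k2, 8, 8340, 1, 890), (k2, 8, 8340, 1, 9890)}
Selection budget < 7413: {(k2, 24, 6380, 1, 1220), (k2, 24, 6380, 1, 640), (k2, 24, 6380, 1, 890), (k2, 24, 6380, 1, 9890), (k2, 7, 6380, 1, 1220), (k2, 7, 6380, 1, 640), (k2, 7, 6380, 1, 890), (k2, 7, 6380, 1, 9890), (k2, 8, 6380, 1, 1220), (k2, 8, 6380, 1, 640), (k2, 8, 6380, 1, 890), (k2, 8, 6380, 1, 9890)}
π_{dept, budget, salary} gives {(k2, 6380, 1220), (k2, 6380, 640), (k2, 6380, 890), (k2, 6380, 9890)} (8 duplicate(s) eliminated).

{(k2, 6380, 1220), (k2, 6380, 640), (k2, 6380, 890), (k2, 6380, 9890)}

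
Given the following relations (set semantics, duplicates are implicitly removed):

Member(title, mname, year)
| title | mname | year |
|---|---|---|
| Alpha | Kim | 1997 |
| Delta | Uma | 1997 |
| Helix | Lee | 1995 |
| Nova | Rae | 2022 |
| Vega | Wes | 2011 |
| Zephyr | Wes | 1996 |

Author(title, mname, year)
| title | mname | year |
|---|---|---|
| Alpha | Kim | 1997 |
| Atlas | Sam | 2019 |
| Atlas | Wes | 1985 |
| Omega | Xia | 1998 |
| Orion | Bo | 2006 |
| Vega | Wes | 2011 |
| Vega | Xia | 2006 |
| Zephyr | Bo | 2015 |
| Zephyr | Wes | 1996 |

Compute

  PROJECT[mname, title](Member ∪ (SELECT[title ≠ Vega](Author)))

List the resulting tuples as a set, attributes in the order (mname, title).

{(Bo, Orion), (Bo, Zephyr), (Kim, Alpha), (Lee, Helix), (Rae, Nova), (Sam, Atlas), (Uma, Delta), (Wes, Atlas), (Wes, Vega), (Wes, Zephyr), (Xia, Omega)}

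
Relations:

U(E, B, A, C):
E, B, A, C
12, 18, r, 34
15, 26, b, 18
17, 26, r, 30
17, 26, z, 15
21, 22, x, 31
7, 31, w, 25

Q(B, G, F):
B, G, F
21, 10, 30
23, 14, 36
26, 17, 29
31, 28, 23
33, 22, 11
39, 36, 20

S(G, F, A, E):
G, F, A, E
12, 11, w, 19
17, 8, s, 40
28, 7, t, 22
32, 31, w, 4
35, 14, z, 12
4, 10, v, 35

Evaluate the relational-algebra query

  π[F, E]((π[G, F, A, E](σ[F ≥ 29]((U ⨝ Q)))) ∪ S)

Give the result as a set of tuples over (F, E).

U ⋈ Q (natural join on B): {(15, 26, b, 18, 17, 29), (17, 26, r, 30, 17, 29), (17, 26, z, 15, 17, 29), (7, 31, w, 25, 28, 23)}
Selection F ≥ 29: {(15, 26, b, 18, 17, 29), (17, 26, r, 30, 17, 29), (17, 26, z, 15, 17, 29)}
Keep only column(s) G, F, A, E: {(17, 29, b, 15), (17, 29, r, 17), (17, 29, z, 17)}
Union: {(17, 29, b, 15), (17, 29, r, 17), (17, 29, z, 17)} with {(12, 11, w, 19), (17, 8, s, 40), (28, 7, t, 22), (32, 31, w, 4), (35, 14, z, 12), (4, 10, v, 35)} → {(12, 11, w, 19), (17, 29, b, 15), (17, 29, r, 17), (17, 29, z, 17), (17, 8, s, 40), (28, 7, t, 22), (32, 31, w, 4), (35, 14, z, 12), (4, 10, v, 35)}
Keep only column(s) F, E (1 duplicate(s) eliminated): {(10, 35), (11, 19), (14, 12), (29, 15), (29, 17), (31, 4), (7, 22), (8, 40)}

{(10, 35), (11, 19), (14, 12), (29, 15), (29, 17), (31, 4), (7, 22), (8, 40)}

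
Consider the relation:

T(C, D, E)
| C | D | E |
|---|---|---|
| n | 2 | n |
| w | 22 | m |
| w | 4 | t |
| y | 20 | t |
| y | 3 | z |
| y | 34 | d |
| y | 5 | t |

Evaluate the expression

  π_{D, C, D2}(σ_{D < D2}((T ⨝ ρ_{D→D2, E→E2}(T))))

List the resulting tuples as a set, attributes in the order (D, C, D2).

ρ[D→D2, E→E2]: schema becomes (C, D2, E2); tuples unchanged.
Joining T and ρ_{D→D2, E→E2}(T) on C yields {(n, 2, n, 2, n), (w, 22, m, 22, m), (w, 22, m, 4, t), (w, 4, t, 22, m), (w, 4, t, 4, t), (y, 20, t, 20, t), (y, 20, t, 3, z), (y, 20, t, 34, d), (y, 20, t, 5, t), (y, 3, z, 20, t), (y, 3, z, 3, z), (y, 3, z, 34, d), (y, 3, z, 5, t), (y, 34, d, 20, t), (y, 34, d, 3, z), (y, 34, d, 34, d), (y, 34, d, 5, t), (y, 5, t, 20, t), (y, 5, t, 3, z), (y, 5, t, 34, d), (y, 5, t, 5, t)}.
σ[D < D2]: keep tuples satisfying D < D2 → {(w, 4, t, 22, m), (y, 20, t, 34, d), (y, 3, z, 20, t), (y, 3, z, 34, d), (y, 3, z, 5, t), (y, 5, t, 20, t), (y, 5, t, 34, d)}
Keep only column(s) D, C, D2: {(20, y, 34), (3, y, 20), (3, y, 34), (3, y, 5), (4, w, 22), (5, y, 20), (5, y, 34)}

{(20, y, 34), (3, y, 20), (3, y, 34), (3, y, 5), (4, w, 22), (5, y, 20), (5, y, 34)}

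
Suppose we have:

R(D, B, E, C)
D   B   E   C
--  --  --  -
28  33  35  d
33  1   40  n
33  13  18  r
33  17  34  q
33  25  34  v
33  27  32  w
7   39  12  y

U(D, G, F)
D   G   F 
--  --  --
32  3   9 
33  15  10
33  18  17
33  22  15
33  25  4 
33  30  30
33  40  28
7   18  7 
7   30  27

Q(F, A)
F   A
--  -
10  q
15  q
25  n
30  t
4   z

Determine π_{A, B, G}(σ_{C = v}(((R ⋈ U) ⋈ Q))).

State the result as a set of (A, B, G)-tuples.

{(q, 25, 15), (q, 25, 22), (t, 25, 30), (z, 25, 25)}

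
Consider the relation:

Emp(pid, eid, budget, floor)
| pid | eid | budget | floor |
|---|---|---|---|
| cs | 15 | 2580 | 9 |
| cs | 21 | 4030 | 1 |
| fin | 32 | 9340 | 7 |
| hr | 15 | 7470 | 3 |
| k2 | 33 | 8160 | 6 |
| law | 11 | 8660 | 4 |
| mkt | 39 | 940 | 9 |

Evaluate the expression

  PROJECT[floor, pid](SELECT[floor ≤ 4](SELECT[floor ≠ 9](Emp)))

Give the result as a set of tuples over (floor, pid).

{(1, cs), (3, hr), (4, law)}

Apply σ_{floor ≠ 9}; surviving tuples: {(cs, 21, 4030, 1), (fin, 32, 9340, 7), (hr, 15, 7470, 3), (k2, 33, 8160, 6), (law, 11, 8660, 4)}
Apply σ_{floor ≤ 4}; surviving tuples: {(cs, 21, 4030, 1), (hr, 15, 7470, 3), (law, 11, 8660, 4)}
π[floor, pid]: project onto (floor, pid) → {(1, cs), (3, hr), (4, law)}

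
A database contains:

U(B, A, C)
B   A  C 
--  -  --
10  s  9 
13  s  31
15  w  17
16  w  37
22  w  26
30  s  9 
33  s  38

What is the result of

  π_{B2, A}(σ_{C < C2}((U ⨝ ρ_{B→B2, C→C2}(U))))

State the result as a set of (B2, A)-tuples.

{(13, s), (16, w), (22, w), (33, s)}

ρ[B→B2, C→C2]: schema becomes (B2, A, C2); tuples unchanged.
Joining U and ρ_{B→B2, C→C2}(U) on A yields {(10, s, 9, 10, 9), (10, s, 9, 13, 31), (10, s, 9, 30, 9), (10, s, 9, 33, 38), (13, s, 31, 10, 9), (13, s, 31, 13, 31), (13, s, 31, 30, 9), (13, s, 31, 33, 38), (15, w, 17, 15, 17), (15, w, 17, 16, 37), (15, w, 17, 22, 26), (16, w, 37, 15, 17), (16, w, 37, 16, 37), (16, w, 37, 22, 26), (22, w, 26, 15, 17), (22, w, 26, 16, 37), (22, w, 26, 22, 26), (30, s, 9, 10, 9), (30, s, 9, 13, 31), (30, s, 9, 30, 9), (30, s, 9, 33, 38), (33, s, 38, 10, 9), (33, s, 38, 13, 31), (33, s, 38, 30, 9), (33, s, 38, 33, 38)}.
Selection C < C2: {(10, s, 9, 13, 31), (10, s, 9, 33, 38), (13, s, 31, 33, 38), (15, w, 17, 16, 37), (15, w, 17, 22, 26), (22, w, 26, 16, 37), (30, s, 9, 13, 31), (30, s, 9, 33, 38)}
Keep only column(s) B2, A (4 duplicate(s) eliminated): {(13, s), (16, w), (22, w), (33, s)}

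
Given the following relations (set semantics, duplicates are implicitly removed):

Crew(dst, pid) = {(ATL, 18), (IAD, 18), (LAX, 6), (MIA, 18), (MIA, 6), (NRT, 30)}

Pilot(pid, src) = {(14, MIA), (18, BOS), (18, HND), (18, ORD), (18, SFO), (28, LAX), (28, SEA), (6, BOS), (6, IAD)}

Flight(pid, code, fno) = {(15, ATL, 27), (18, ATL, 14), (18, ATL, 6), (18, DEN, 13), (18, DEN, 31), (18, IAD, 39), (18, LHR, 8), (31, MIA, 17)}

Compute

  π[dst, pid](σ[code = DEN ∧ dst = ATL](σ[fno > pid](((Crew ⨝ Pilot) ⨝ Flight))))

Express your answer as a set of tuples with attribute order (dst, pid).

Joining Crew and Pilot on pid yields {(ATL, 18, BOS), (ATL, 18, HND), (ATL, 18, ORD), (ATL, 18, SFO), (IAD, 18, BOS), (IAD, 18, HND), (IAD, 18, ORD), (IAD, 18, SFO), (LAX, 6, BOS), (LAX, 6, IAD), (MIA, 18, BOS), (MIA, 18, HND), (MIA, 18, ORD), (MIA, 18, SFO), (MIA, 6, BOS), (MIA, 6, IAD)}.
Joining (Crew ⨝ Pilot) and Flight on pid yields {(ATL, 18, BOS, ATL, 14), (ATL, 18, BOS, ATL, 6), (ATL, 18, BOS, DEN, 13), (ATL, 18, BOS, DEN, 31), (ATL, 18, BOS, IAD, 39), (ATL, 18, BOS, LHR, 8), (ATL, 18, HND, ATL, 14), (ATL, 18, HND, ATL, 6), (ATL, 18, HND, DEN, 13), (ATL, 18, HND, DEN, 31), (ATL, 18, HND, IAD, 39), (ATL, 18, HND, LHR, 8), (ATL, 18, ORD, ATL, 14), (ATL, 18, ORD, ATL, 6), (ATL, 18, ORD, DEN, 13), (ATL, 18, ORD, DEN, 31), (ATL, 18, ORD, IAD, 39), (ATL, 18, ORD, LHR, 8), (ATL, 18, SFO, ATL, 14), (ATL, 18, SFO, ATL, 6), (ATL, 18, SFO, DEN, 13), (ATL, 18, SFO, DEN, 31), (ATL, 18, SFO, IAD, 39), (ATL, 18, SFO, LHR, 8), (IAD, 18, BOS, ATL, 14), (IAD, 18, BOS, ATL, 6), (IAD, 18, BOS, DEN, 13), (IAD, 18, BOS, DEN, 31), (IAD, 18, BOS, IAD, 39), (IAD, 18, BOS, LHR, 8), (IAD, 18, HND, ATL, 14), (IAD, 18, HND, ATL, 6), (IAD, 18, HND, DEN, 13), (IAD, 18, HND, DEN, 31), (IAD, 18, HND, IAD, 39), (IAD, 18, HND, LHR, 8), (IAD, 18, ORD, ATL, 14), (IAD, 18, ORD, ATL, 6), (IAD, 18, ORD, DEN, 13), (IAD, 18, ORD, DEN, 31), (IAD, 18, ORD, IAD, 39), (IAD, 18, ORD, LHR, 8), (IAD, 18, SFO, ATL, 14), (IAD, 18, SFO, ATL, 6), (IAD, 18, SFO, DEN, 13), (IAD, 18, SFO, DEN, 31), (IAD, 18, SFO, IAD, 39), (IAD, 18, SFO, LHR, 8), (MIA, 18, BOS, ATL, 14), (MIA, 18, BOS, ATL, 6), (MIA, 18, BOS, DEN, 13), (MIA, 18, BOS, DEN, 31), (MIA, 18, BOS, IAD, 39), (MIA, 18, BOS, LHR, 8), (MIA, 18, HND, ATL, 14), (MIA, 18, HND, ATL, 6), (MIA, 18, HND, DEN, 13), (MIA, 18, HND, DEN, 31), (MIA, 18, HND, IAD, 39), (MIA, 18, HND, LHR, 8), (MIA, 18, ORD, ATL, 14), (MIA, 18, ORD, ATL, 6), (MIA, 18, ORD, DEN, 13), (MIA, 18, ORD, DEN, 31), (MIA, 18, ORD, IAD, 39), (MIA, 18, ORD, LHR, 8), (MIA, 18, SFO, ATL, 14), (MIA, 18, SFO, ATL, 6), (MIA, 18, SFO, DEN, 13), (MIA, 18, SFO, DEN, 31), (MIA, 18, SFO, IAD, 39), (MIA, 18, SFO, LHR, 8)}.
σ[fno > pid]: keep tuples satisfying fno > pid → {(ATL, 18, BOS, DEN, 31), (ATL, 18, BOS, IAD, 39), (ATL, 18, HND, DEN, 31), (ATL, 18, HND, IAD, 39), (ATL, 18, ORD, DEN, 31), (ATL, 18, ORD, IAD, 39), (ATL, 18, SFO, DEN, 31), (ATL, 18, SFO, IAD, 39), (IAD, 18, BOS, DEN, 31), (IAD, 18, BOS, IAD, 39), (IAD, 18, HND, DEN, 31), (IAD, 18, HND, IAD, 39), (IAD, 18, ORD, DEN, 31), (IAD, 18, ORD, IAD, 39), (IAD, 18, SFO, DEN, 31), (IAD, 18, SFO, IAD, 39), (MIA, 18, BOS, DEN, 31), (MIA, 18, BOS, IAD, 39), (MIA, 18, HND, DEN, 31), (MIA, 18, HND, IAD, 39), (MIA, 18, ORD, DEN, 31), (MIA, 18, ORD, IAD, 39), (MIA, 18, SFO, DEN, 31), (MIA, 18, SFO, IAD, 39)}
σ[code = DEN ∧ dst = ATL]: keep tuples satisfying code = DEN ∧ dst = ATL → {(ATL, 18, BOS, DEN, 31), (ATL, 18, HND, DEN, 31), (ATL, 18, ORD, DEN, 31), (ATL, 18, SFO, DEN, 31)}
π[dst, pid]: project onto (dst, pid) (3 duplicate(s) eliminated) → {(ATL, 18)}

{(ATL, 18)}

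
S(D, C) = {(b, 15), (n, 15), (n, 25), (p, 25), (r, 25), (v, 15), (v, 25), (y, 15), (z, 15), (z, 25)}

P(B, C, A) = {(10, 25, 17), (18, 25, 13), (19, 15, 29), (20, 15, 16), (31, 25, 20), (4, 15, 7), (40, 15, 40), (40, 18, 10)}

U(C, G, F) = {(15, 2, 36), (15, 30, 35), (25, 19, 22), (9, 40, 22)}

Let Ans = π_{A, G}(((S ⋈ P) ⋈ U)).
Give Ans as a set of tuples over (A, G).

{(13, 19), (16, 2), (16, 30), (17, 19), (20, 19), (29, 2), (29, 30), (40, 2), (40, 30), (7, 2), (7, 30)}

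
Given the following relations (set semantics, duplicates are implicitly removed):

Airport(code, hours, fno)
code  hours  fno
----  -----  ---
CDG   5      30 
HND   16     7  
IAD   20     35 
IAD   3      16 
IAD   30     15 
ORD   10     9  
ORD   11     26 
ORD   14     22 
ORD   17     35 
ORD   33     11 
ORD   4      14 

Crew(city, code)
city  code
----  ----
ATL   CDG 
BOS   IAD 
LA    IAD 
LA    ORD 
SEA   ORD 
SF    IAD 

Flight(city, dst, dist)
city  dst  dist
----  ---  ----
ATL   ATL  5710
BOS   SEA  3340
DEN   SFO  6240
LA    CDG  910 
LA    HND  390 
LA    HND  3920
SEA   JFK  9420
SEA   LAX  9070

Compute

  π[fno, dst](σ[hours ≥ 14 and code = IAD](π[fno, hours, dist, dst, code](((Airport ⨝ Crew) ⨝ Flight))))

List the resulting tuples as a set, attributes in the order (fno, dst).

{(15, CDG), (15, HND), (15, SEA), (35, CDG), (35, HND), (35, SEA)}

Airport ⋈ Crew (natural join on code): {(CDG, 5, 30, ATL), (IAD, 20, 35, BOS), (IAD, 20, 35, LA), (IAD, 20, 35, SF), (IAD, 3, 16, BOS), (IAD, 3, 16, LA), (IAD, 3, 16, SF), (IAD, 30, 15, BOS), (IAD, 30, 15, LA), (IAD, 30, 15, SF), (ORD, 10, 9, LA), (ORD, 10, 9, SEA), (ORD, 11, 26, LA), (ORD, 11, 26, SEA), (ORD, 14, 22, LA), (ORD, 14, 22, SEA), (ORD, 17, 35, LA), (ORD, 17, 35, SEA), (ORD, 33, 11, LA), (ORD, 33, 11, SEA), (ORD, 4, 14, LA), (ORD, 4, 14, SEA)}
(Airport ⨝ Crew) ⋈ Flight (natural join on city): {(CDG, 5, 30, ATL, ATL, 5710), (IAD, 20, 35, BOS, SEA, 3340), (IAD, 20, 35, LA, CDG, 910), (IAD, 20, 35, LA, HND, 390), (IAD, 20, 35, LA, HND, 3920), (IAD, 3, 16, BOS, SEA, 3340), (IAD, 3, 16, LA, CDG, 910), (IAD, 3, 16, LA, HND, 390), (IAD, 3, 16, LA, HND, 3920), (IAD, 30, 15, BOS, SEA, 3340), (IAD, 30, 15, LA, CDG, 910), (IAD, 30, 15, LA, HND, 390), (IAD, 30, 15, LA, HND, 3920), (ORD, 10, 9, LA, CDG, 910), (ORD, 10, 9, LA, HND, 390), (ORD, 10, 9, LA, HND, 3920), (ORD, 10, 9, SEA, JFK, 9420), (ORD, 10, 9, SEA, LAX, 9070), (ORD, 11, 26, LA, CDG, 910), (ORD, 11, 26, LA, HND, 390), (ORD, 11, 26, LA, HND, 3920), (ORD, 11, 26, SEA, JFK, 9420), (ORD, 11, 26, SEA, LAX, 9070), (ORD, 14, 22, LA, CDG, 910), (ORD, 14, 22, LA, HND, 390), (ORD, 14, 22, LA, HND, 3920), (ORD, 14, 22, SEA, JFK, 9420), (ORD, 14, 22, SEA, LAX, 9070), (ORD, 17, 35, LA, CDG, 910), (ORD, 17, 35, LA, HND, 390), (ORD, 17, 35, LA, HND, 3920), (ORD, 17, 35, SEA, JFK, 9420), (ORD, 17, 35, SEA, LAX, 9070), (ORD, 33, 11, LA, CDG, 910), (ORD, 33, 11, LA, HND, 390), (ORD, 33, 11, LA, HND, 3920), (ORD, 33, 11, SEA, JFK, 9420), (ORD, 33, 11, SEA, LAX, 9070), (ORD, 4, 14, LA, CDG, 910), (ORD, 4, 14, LA, HND, 390), (ORD, 4, 14, LA, HND, 3920), (ORD, 4, 14, SEA, JFK, 9420), (ORD, 4, 14, SEA, LAX, 9070)}
Keep only column(s) fno, hours, dist, dst, code: {(11, 33, 390, HND, ORD), (11, 33, 3920, HND, ORD), (11, 33, 9070, LAX, ORD), (11, 33, 910, CDG, ORD), (11, 33, 9420, JFK, ORD), (14, 4, 390, HND, ORD), (14, 4, 3920, HND, ORD), (14, 4, 9070, LAX, ORD), (14, 4, 910, CDG, ORD), (14, 4, 9420, JFK, ORD), (15, 30, 3340, SEA, IAD), (15, 30, 390, HND, IAD), (15, 30, 3920, HND, IAD), (15, 30, 910, CDG, IAD), (16, 3, 3340, SEA, IAD), (16, 3, 390, HND, IAD), (16, 3, 3920, HND, IAD), (16, 3, 910, CDG, IAD), (22, 14, 390, HND, ORD), (22, 14, 3920, HND, ORD), (22, 14, 9070, LAX, ORD), (22, 14, 910, CDG, ORD), (22, 14, 9420, JFK, ORD), (26, 11, 390, HND, ORD), (26, 11, 3920, HND, ORD), (26, 11, 9070, LAX, ORD), (26, 11, 910, CDG, ORD), (26, 11, 9420, JFK, ORD), (30, 5, 5710, ATL, CDG), (35, 17, 390, HND, ORD), (35, 17, 3920, HND, ORD), (35, 17, 9070, LAX, ORD), (35, 17, 910, CDG, ORD), (35, 17, 9420, JFK, ORD), (35, 20, 3340, SEA, IAD), (35, 20, 390, HND, IAD), (35, 20, 3920, HND, IAD), (35, 20, 910, CDG, IAD), (9, 10, 390, HND, ORD), (9, 10, 3920, HND, ORD), (9, 10, 9070, LAX, ORD), (9, 10, 910, CDG, ORD), (9, 10, 9420, JFK, ORD)}
Selection hours ≥ 14 and code = IAD: {(15, 30, 3340, SEA, IAD), (15, 30, 390, HND, IAD), (15, 30, 3920, HND, IAD), (15, 30, 910, CDG, IAD), (35, 20, 3340, SEA, IAD), (35, 20, 390, HND, IAD), (35, 20, 3920, HND, IAD), (35, 20, 910, CDG, IAD)}
Keep only column(s) fno, dst (2 duplicate(s) eliminated): {(15, CDG), (15, HND), (15, SEA), (35, CDG), (35, HND), (35, SEA)}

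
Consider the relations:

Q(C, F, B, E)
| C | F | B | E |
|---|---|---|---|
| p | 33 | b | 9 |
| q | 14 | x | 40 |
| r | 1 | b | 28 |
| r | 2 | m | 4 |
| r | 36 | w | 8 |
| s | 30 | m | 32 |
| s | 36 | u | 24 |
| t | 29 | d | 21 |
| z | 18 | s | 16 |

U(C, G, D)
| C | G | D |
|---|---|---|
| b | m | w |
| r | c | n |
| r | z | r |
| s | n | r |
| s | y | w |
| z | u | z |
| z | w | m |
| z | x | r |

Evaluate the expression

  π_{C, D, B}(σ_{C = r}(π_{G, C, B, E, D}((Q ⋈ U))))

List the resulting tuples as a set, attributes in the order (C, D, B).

{(r, n, b), (r, n, m), (r, n, w), (r, r, b), (r, r, m), (r, r, w)}

Q ⋈ U (natural join on C): {(r, 1, b, 28, c, n), (r, 1, b, 28, z, r), (r, 2, m, 4, c, n), (r, 2, m, 4, z, r), (r, 36, w, 8, c, n), (r, 36, w, 8, z, r), (s, 30, m, 32, n, r), (s, 30, m, 32, y, w), (s, 36, u, 24, n, r), (s, 36, u, 24, y, w), (z, 18, s, 16, u, z), (z, 18, s, 16, w, m), (z, 18, s, 16, x, r)}
Projecting to G, C, B, E, D: {(c, r, b, 28, n), (c, r, m, 4, n), (c, r, w, 8, n), (n, s, m, 32, r), (n, s, u, 24, r), (u, z, s, 16, z), (w, z, s, 16, m), (x, z, s, 16, r), (y, s, m, 32, w), (y, s, u, 24, w), (z, r, b, 28, r), (z, r, m, 4, r), (z, r, w, 8, r)}
Apply σ_{C = r}; surviving tuples: {(c, r, b, 28, n), (c, r, m, 4, n), (c, r, w, 8, n), (z, r, b, 28, r), (z, r, m, 4, r), (z, r, w, 8, r)}
Projecting to C, D, B: {(r, n, b), (r, n, m), (r, n, w), (r, r, b), (r, r, m), (r, r, w)}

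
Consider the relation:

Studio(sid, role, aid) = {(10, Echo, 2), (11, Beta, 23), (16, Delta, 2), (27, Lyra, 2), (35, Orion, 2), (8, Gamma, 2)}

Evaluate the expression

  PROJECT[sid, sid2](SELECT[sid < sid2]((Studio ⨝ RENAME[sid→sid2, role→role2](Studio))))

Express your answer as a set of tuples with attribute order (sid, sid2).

{(10, 16), (10, 27), (10, 35), (16, 27), (16, 35), (27, 35), (8, 10), (8, 16), (8, 27), (8, 35)}

ρ[sid→sid2, role→role2]: schema becomes (sid2, role2, aid); tuples unchanged.
Natural join on aid: {(10, Echo, 2, 10, Echo), (10, Echo, 2, 16, Delta), (10, Echo, 2, 27, Lyra), (10, Echo, 2, 35, Orion), (10, Echo, 2, 8, Gamma), (11, Beta, 23, 11, Beta), (16, Delta, 2, 10, Echo), (16, Delta, 2, 16, Delta), (16, Delta, 2, 27, Lyra), (16, Delta, 2, 35, Orion), (16, Delta, 2, 8, Gamma), (27, Lyra, 2, 10, Echo), (27, Lyra, 2, 16, Delta), (27, Lyra, 2, 27, Lyra), (27, Lyra, 2, 35, Orion), (27, Lyra, 2, 8, Gamma), (35, Orion, 2, 10, Echo), (35, Orion, 2, 16, Delta), (35, Orion, 2, 27, Lyra), (35, Orion, 2, 35, Orion), (35, Orion, 2, 8, Gamma), (8, Gamma, 2, 10, Echo), (8, Gamma, 2, 16, Delta), (8, Gamma, 2, 27, Lyra), (8, Gamma, 2, 35, Orion), (8, Gamma, 2, 8, Gamma)}
Apply σ_{sid < sid2}; surviving tuples: {(10, Echo, 2, 16, Delta), (10, Echo, 2, 27, Lyra), (10, Echo, 2, 35, Orion), (16, Delta, 2, 27, Lyra), (16, Delta, 2, 35, Orion), (27, Lyra, 2, 35, Orion), (8, Gamma, 2, 10, Echo), (8, Gamma, 2, 16, Delta), (8, Gamma, 2, 27, Lyra), (8, Gamma, 2, 35, Orion)}
Projecting to sid, sid2: {(10, 16), (10, 27), (10, 35), (16, 27), (16, 35), (27, 35), (8, 10), (8, 16), (8, 27), (8, 35)}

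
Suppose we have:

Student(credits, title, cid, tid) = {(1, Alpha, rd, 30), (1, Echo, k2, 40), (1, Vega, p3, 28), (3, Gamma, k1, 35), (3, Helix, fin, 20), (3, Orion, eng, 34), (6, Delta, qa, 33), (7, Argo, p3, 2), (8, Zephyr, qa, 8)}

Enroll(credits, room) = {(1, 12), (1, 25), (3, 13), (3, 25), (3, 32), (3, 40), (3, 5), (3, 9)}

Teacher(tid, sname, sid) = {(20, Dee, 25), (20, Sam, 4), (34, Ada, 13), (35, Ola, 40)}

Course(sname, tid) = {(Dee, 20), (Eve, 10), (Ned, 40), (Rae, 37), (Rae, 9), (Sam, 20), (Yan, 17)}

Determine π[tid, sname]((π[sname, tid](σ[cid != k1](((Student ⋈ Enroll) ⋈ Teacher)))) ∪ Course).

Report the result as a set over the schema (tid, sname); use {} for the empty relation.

Natural join on credits: {(1, Alpha, rd, 30, 12), (1, Alpha, rd, 30, 25), (1, Echo, k2, 40, 12), (1, Echo, k2, 40, 25), (1, Vega, p3, 28, 12), (1, Vega, p3, 28, 25), (3, Gamma, k1, 35, 13), (3, Gamma, k1, 35, 25), (3, Gamma, k1, 35, 32), (3, Gamma, k1, 35, 40), (3, Gamma, k1, 35, 5), (3, Gamma, k1, 35, 9), (3, Helix, fin, 20, 13), (3, Helix, fin, 20, 25), (3, Helix, fin, 20, 32), (3, Helix, fin, 20, 40), (3, Helix, fin, 20, 5), (3, Helix, fin, 20, 9), (3, Orion, eng, 34, 13), (3, Orion, eng, 34, 25), (3, Orion, eng, 34, 32), (3, Orion, eng, 34, 40), (3, Orion, eng, 34, 5), (3, Orion, eng, 34, 9)}
Natural join on tid: {(3, Gamma, k1, 35, 13, Ola, 40), (3, Gamma, k1, 35, 25, Ola, 40), (3, Gamma, k1, 35, 32, Ola, 40), (3, Gamma, k1, 35, 40, Ola, 40), (3, Gamma, k1, 35, 5, Ola, 40), (3, Gamma, k1, 35, 9, Ola, 40), (3, Helix, fin, 20, 13, Dee, 25), (3, Helix, fin, 20, 13, Sam, 4), (3, Helix, fin, 20, 25, Dee, 25), (3, Helix, fin, 20, 25, Sam, 4), (3, Helix, fin, 20, 32, Dee, 25), (3, Helix, fin, 20, 32, Sam, 4), (3, Helix, fin, 20, 40, Dee, 25), (3, Helix, fin, 20, 40, Sam, 4), (3, Helix, fin, 20, 5, Dee, 25), (3, Helix, fin, 20, 5, Sam, 4), (3, Helix, fin, 20, 9, Dee, 25), (3, Helix, fin, 20, 9, Sam, 4), (3, Orion, eng, 34, 13, Ada, 13), (3, Orion, eng, 34, 25, Ada, 13), (3, Orion, eng, 34, 32, Ada, 13), (3, Orion, eng, 34, 40, Ada, 13), (3, Orion, eng, 34, 5, Ada, 13), (3, Orion, eng, 34, 9, Ada, 13)}
σ[cid != k1]: keep tuples satisfying cid != k1 → {(3, Helix, fin, 20, 13, Dee, 25), (3, Helix, fin, 20, 13, Sam, 4), (3, Helix, fin, 20, 25, Dee, 25), (3, Helix, fin, 20, 25, Sam, 4), (3, Helix, fin, 20, 32, Dee, 25), (3, Helix, fin, 20, 32, Sam, 4), (3, Helix, fin, 20, 40, Dee, 25), (3, Helix, fin, 20, 40, Sam, 4), (3, Helix, fin, 20, 5, Dee, 25), (3, Helix, fin, 20, 5, Sam, 4), (3, Helix, fin, 20, 9, Dee, 25), (3, Helix, fin, 20, 9, Sam, 4), (3, Orion, eng, 34, 13, Ada, 13), (3, Orion, eng, 34, 25, Ada, 13), (3, Orion, eng, 34, 32, Ada, 13), (3, Orion, eng, 34, 40, Ada, 13), (3, Orion, eng, 34, 5, Ada, 13), (3, Orion, eng, 34, 9, Ada, 13)}
π_{sname, tid} gives {(Ada, 34), (Dee, 20), (Sam, 20)} (15 duplicate(s) eliminated).
Set union of the two operands is {(Ada, 34), (Dee, 20), (Eve, 10), (Ned, 40), (Rae, 37), (Rae, 9), (Sam, 20), (Yan, 17)}.
π_{tid, sname} gives {(10, Eve), (17, Yan), (20, Dee), (20, Sam), (34, Ada), (37, Rae), (40, Ned), (9, Rae)}.

{(10, Eve), (17, Yan), (20, Dee), (20, Sam), (34, Ada), (37, Rae), (40, Ned), (9, Rae)}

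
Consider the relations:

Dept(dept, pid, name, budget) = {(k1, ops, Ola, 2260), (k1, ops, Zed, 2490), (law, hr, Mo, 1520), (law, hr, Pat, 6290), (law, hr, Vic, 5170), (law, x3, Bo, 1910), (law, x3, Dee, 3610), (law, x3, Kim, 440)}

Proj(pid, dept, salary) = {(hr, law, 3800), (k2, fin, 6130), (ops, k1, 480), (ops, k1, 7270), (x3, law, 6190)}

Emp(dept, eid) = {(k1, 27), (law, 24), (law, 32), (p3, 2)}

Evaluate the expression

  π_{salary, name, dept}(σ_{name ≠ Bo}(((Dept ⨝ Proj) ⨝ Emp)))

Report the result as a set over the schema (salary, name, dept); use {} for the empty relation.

Dept ⋈ Proj (natural join on dept, pid): {(k1, ops, Ola, 2260, 480), (k1, ops, Ola, 2260, 7270), (k1, ops, Zed, 2490, 480), (k1, ops, Zed, 2490, 7270), (law, hr, Mo, 1520, 3800), (law, hr, Pat, 6290, 3800), (law, hr, Vic, 5170, 3800), (law, x3, Bo, 1910, 6190), (law, x3, Dee, 3610, 6190), (law, x3, Kim, 440, 6190)}
(Dept ⨝ Proj) ⋈ Emp (natural join on dept): {(k1, ops, Ola, 2260, 480, 27), (k1, ops, Ola, 2260, 7270, 27), (k1, ops, Zed, 2490, 480, 27), (k1, ops, Zed, 2490, 7270, 27), (law, hr, Mo, 1520, 3800, 24), (law, hr, Mo, 1520, 3800, 32), (law, hr, Pat, 6290, 3800, 24), (law, hr, Pat, 6290, 3800, 32), (law, hr, Vic, 5170, 3800, 24), (law, hr, Vic, 5170, 3800, 32), (law, x3, Bo, 1910, 6190, 24), (law, x3, Bo, 1910, 6190, 32), (law, x3, Dee, 3610, 6190, 24), (law, x3, Dee, 3610, 6190, 32), (law, x3, Kim, 440, 6190, 24), (law, x3, Kim, 440, 6190, 32)}
σ[name ≠ Bo]: keep tuples satisfying name ≠ Bo → {(k1, ops, Ola, 2260, 480, 27), (k1, ops, Ola, 2260, 7270, 27), (k1, ops, Zed, 2490, 480, 27), (k1, ops, Zed, 2490, 7270, 27), (law, hr, Mo, 1520, 3800, 24), (law, hr, Mo, 1520, 3800, 32), (law, hr, Pat, 6290, 3800, 24), (law, hr, Pat, 6290, 3800, 32), (law, hr, Vic, 5170, 3800, 24), (law, hr, Vic, 5170, 3800, 32), (law, x3, Dee, 3610, 6190, 24), (law, x3, Dee, 3610, 6190, 32), (law, x3, Kim, 440, 6190, 24), (law, x3, Kim, 440, 6190, 32)}
Keep only column(s) salary, name, dept (5 duplicate(s) eliminated): {(3800, Mo, law), (3800, Pat, law), (3800, Vic, law), (480, Ola, k1), (480, Zed, k1), (6190, Dee, law), (6190, Kim, law), (7270, Ola, k1), (7270, Zed, k1)}

{(3800, Mo, law), (3800, Pat, law), (3800, Vic, law), (480, Ola, k1), (480, Zed, k1), (6190, Dee, law), (6190, Kim, law), (7270, Ola, k1), (7270, Zed, k1)}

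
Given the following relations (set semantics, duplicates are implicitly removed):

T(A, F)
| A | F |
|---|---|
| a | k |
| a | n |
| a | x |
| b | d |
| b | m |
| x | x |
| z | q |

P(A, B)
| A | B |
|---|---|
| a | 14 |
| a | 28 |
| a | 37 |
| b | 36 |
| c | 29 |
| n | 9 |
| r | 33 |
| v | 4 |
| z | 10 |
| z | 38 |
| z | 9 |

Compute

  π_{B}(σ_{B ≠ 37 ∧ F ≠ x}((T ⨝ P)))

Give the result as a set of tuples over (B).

Natural join on A: {(a, k, 14), (a, k, 28), (a, k, 37), (a, n, 14), (a, n, 28), (a, n, 37), (a, x, 14), (a, x, 28), (a, x, 37), (b, d, 36), (b, m, 36), (z, q, 10), (z, q, 38), (z, q, 9)}
Apply σ_{B ≠ 37 ∧ F ≠ x}; surviving tuples: {(a, k, 14), (a, k, 28), (a, n, 14), (a, n, 28), (b, d, 36), (b, m, 36), (z, q, 10), (z, q, 38), (z, q, 9)}
Projecting to B (3 duplicate(s) eliminated): {10, 14, 28, 36, 38, 9}

{10, 14, 28, 36, 38, 9}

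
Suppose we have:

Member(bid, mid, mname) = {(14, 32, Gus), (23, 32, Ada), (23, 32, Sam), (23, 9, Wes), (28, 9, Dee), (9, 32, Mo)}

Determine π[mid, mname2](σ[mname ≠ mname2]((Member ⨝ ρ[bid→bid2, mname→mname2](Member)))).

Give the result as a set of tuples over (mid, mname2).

{(32, Ada), (32, Gus), (32, Mo), (32, Sam), (9, Dee), (9, Wes)}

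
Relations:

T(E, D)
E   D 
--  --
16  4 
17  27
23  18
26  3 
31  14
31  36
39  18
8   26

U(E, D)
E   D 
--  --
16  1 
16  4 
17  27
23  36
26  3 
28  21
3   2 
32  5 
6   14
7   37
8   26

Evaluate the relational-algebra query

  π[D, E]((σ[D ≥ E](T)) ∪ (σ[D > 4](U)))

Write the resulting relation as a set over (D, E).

{(14, 6), (21, 28), (26, 8), (27, 17), (36, 23), (36, 31), (37, 7), (5, 32)}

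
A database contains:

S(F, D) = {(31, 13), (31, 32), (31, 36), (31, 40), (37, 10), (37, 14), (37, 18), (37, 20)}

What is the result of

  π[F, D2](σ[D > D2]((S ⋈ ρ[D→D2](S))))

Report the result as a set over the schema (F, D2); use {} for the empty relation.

ρ[D→D2]: schema becomes (F, D2); tuples unchanged.
Natural join on F: {(31, 13, 13), (31, 13, 32), (31, 13, 36), (31, 13, 40), (31, 32, 13), (31, 32, 32), (31, 32, 36), (31, 32, 40), (31, 36, 13), (31, 36, 32), (31, 36, 36), (31, 36, 40), (31, 40, 13), (31, 40, 32), (31, 40, 36), (31, 40, 40), (37, 10, 10), (37, 10, 14), (37, 10, 18), (37, 10, 20), (37, 14, 10), (37, 14, 14), (37, 14, 18), (37, 14, 20), (37, 18, 10), (37, 18, 14), (37, 18, 18), (37, 18, 20), (37, 20, 10), (37, 20, 14), (37, 20, 18), (37, 20, 20)}
Apply σ_{D > D2}; surviving tuples: {(31, 32, 13), (31, 36, 13), (31, 36, 32), (31, 40, 13), (31, 40, 32), (31, 40, 36), (37, 14, 10), (37, 18, 10), (37, 18, 14), (37, 20, 10), (37, 20, 14), (37, 20, 18)}
Keep only column(s) F, D2 (6 duplicate(s) eliminated): {(31, 13), (31, 32), (31, 36), (37, 10), (37, 14), (37, 18)}

{(31, 13), (31, 32), (31, 36), (37, 10), (37, 14), (37, 18)}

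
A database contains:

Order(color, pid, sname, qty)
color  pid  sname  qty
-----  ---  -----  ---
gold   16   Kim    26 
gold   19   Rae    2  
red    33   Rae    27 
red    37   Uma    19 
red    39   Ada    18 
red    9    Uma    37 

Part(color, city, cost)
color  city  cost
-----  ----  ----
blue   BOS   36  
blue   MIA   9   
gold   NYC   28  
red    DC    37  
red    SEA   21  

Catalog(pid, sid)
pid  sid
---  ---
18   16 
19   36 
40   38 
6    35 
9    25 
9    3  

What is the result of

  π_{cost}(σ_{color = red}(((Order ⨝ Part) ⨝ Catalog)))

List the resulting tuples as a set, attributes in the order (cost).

Order ⋈ Part (natural join on color): {(gold, 16, Kim, 26, NYC, 28), (gold, 19, Rae, 2, NYC, 28), (red, 33, Rae, 27, DC, 37), (red, 33, Rae, 27, SEA, 21), (red, 37, Uma, 19, DC, 37), (red, 37, Uma, 19, SEA, 21), (red, 39, Ada, 18, DC, 37), (red, 39, Ada, 18, SEA, 21), (red, 9, Uma, 37, DC, 37), (red, 9, Uma, 37, SEA, 21)}
(Order ⨝ Part) ⋈ Catalog (natural join on pid): {(gold, 19, Rae, 2, NYC, 28, 36), (red, 9, Uma, 37, DC, 37, 25), (red, 9, Uma, 37, DC, 37, 3), (red, 9, Uma, 37, SEA, 21, 25), (red, 9, Uma, 37, SEA, 21, 3)}
Apply σ_{color = red}; surviving tuples: {(red, 9, Uma, 37, DC, 37, 25), (red, 9, Uma, 37, DC, 37, 3), (red, 9, Uma, 37, SEA, 21, 25), (red, 9, Uma, 37, SEA, 21, 3)}
π[cost]: project onto (cost) (2 duplicate(s) eliminated) → {21, 37}

{21, 37}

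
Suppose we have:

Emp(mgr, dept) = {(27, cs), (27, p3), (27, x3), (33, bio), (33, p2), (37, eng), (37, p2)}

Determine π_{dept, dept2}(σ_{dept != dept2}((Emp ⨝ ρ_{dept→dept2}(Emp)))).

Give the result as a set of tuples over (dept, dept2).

{(bio, p2), (cs, p3), (cs, x3), (eng, p2), (p2, bio), (p2, eng), (p3, cs), (p3, x3), (x3, cs), (x3, p3)}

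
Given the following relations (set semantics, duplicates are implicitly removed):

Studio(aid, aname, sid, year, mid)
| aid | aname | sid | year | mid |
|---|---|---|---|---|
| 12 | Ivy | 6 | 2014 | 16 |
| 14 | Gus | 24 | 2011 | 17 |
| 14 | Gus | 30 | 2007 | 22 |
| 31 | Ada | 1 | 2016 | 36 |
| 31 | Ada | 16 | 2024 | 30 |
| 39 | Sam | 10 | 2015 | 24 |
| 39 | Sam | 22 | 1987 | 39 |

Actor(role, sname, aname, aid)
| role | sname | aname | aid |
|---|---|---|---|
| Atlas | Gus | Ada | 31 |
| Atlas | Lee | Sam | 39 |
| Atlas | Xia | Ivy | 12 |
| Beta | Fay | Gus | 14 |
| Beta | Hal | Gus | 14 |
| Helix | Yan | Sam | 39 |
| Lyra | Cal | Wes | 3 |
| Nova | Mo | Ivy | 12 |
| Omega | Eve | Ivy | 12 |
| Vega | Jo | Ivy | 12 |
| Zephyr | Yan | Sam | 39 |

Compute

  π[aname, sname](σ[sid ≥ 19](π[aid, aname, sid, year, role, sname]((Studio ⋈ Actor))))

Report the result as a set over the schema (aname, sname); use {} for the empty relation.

Studio ⋈ Actor (natural join on aid, aname): {(12, Ivy, 6, 2014, 16, Atlas, Xia), (12, Ivy, 6, 2014, 16, Nova, Mo), (12, Ivy, 6, 2014, 16, Omega, Eve), (12, Ivy, 6, 2014, 16, Vega, Jo), (14, Gus, 24, 2011, 17, Beta, Fay), (14, Gus, 24, 2011, 17, Beta, Hal), (14, Gus, 30, 2007, 22, Beta, Fay), (14, Gus, 30, 2007, 22, Beta, Hal), (31, Ada, 1, 2016, 36, Atlas, Gus), (31, Ada, 16, 2024, 30, Atlas, Gus), (39, Sam, 10, 2015, 24, Atlas, Lee), (39, Sam, 10, 2015, 24, Helix, Yan), (39, Sam, 10, 2015, 24, Zephyr, Yan), (39, Sam, 22, 1987, 39, Atlas, Lee), (39, Sam, 22, 1987, 39, Helix, Yan), (39, Sam, 22, 1987, 39, Zephyr, Yan)}
Keep only column(s) aid, aname, sid, year, role, sname: {(12, Ivy, 6, 2014, Atlas, Xia), (12, Ivy, 6, 2014, Nova, Mo), (12, Ivy, 6, 2014, Omega, Eve), (12, Ivy, 6, 2014, Vega, Jo), (14, Gus, 24, 2011, Beta, Fay), (14, Gus, 24, 2011, Beta, Hal), (14, Gus, 30, 2007, Beta, Fay), (14, Gus, 30, 2007, Beta, Hal), (31, Ada, 1, 2016, Atlas, Gus), (31, Ada, 16, 2024, Atlas, Gus), (39, Sam, 10, 2015, Atlas, Lee), (39, Sam, 10, 2015, Helix, Yan), (39, Sam, 10, 2015, Zephyr, Yan), (39, Sam, 22, 1987, Atlas, Lee), (39, Sam, 22, 1987, Helix, Yan), (39, Sam, 22, 1987, Zephyr, Yan)}
σ[sid ≥ 19]: keep tuples satisfying sid ≥ 19 → {(14, Gus, 24, 2011, Beta, Fay), (14, Gus, 24, 2011, Beta, Hal), (14, Gus, 30, 2007, Beta, Fay), (14, Gus, 30, 2007, Beta, Hal), (39, Sam, 22, 1987, Atlas, Lee), (39, Sam, 22, 1987, Helix, Yan), (39, Sam, 22, 1987, Zephyr, Yan)}
Keep only column(s) aname, sname (3 duplicate(s) eliminated): {(Gus, Fay), (Gus, Hal), (Sam, Lee), (Sam, Yan)}

{(Gus, Fay), (Gus, Hal), (Sam, Lee), (Sam, Yan)}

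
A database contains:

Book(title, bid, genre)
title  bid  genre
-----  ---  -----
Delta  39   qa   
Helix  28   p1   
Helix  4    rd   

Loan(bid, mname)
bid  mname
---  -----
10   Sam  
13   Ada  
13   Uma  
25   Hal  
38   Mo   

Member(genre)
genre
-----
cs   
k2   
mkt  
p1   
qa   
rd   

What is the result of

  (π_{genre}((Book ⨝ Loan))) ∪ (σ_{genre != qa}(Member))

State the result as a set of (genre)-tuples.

Joining Book and Loan on bid yields {}.
π_{genre} gives {}.
Selection genre != qa: {cs, k2, mkt, p1, rd}
Union: {} with {cs, k2, mkt, p1, rd} → {cs, k2, mkt, p1, rd}

{cs, k2, mkt, p1, rd}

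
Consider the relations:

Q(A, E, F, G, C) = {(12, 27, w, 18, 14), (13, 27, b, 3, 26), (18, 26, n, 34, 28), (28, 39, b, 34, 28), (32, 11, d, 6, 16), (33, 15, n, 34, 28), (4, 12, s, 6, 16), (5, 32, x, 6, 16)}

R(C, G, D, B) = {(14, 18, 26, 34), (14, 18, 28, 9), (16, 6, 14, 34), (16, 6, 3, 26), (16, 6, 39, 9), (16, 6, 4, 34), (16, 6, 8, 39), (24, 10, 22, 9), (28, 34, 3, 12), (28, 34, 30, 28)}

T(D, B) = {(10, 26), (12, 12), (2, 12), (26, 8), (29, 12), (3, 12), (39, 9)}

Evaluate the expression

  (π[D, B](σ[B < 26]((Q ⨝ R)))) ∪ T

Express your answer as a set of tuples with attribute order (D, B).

Joining Q and R on G, C yields {(12, 27, w, 18, 14, 26, 34), (12, 27, w, 18, 14, 28, 9), (18, 26, n, 34, 28, 3, 12), (18, 26, n, 34, 28, 30, 28), (28, 39, b, 34, 28, 3, 12), (28, 39, b, 34, 28, 30, 28), (32, 11, d, 6, 16, 14, 34), (32, 11, d, 6, 16, 3, 26), (32, 11, d, 6, 16, 39, 9), (32, 11, d, 6, 16, 4, 34), (32, 11, d, 6, 16, 8, 39), (33, 15, n, 34, 28, 3, 12), (33, 15, n, 34, 28, 30, 28), (4, 12, s, 6, 16, 14, 34), (4, 12, s, 6, 16, 3, 26), (4, 12, s, 6, 16, 39, 9), (4, 12, s, 6, 16, 4, 34), (4, 12, s, 6, 16, 8, 39), (5, 32, x, 6, 16, 14, 34), (5, 32, x, 6, 16, 3, 26), (5, 32, x, 6, 16, 39, 9), (5, 32, x, 6, 16, 4, 34), (5, 32, x, 6, 16, 8, 39)}.
Apply σ_{B < 26}; surviving tuples: {(12, 27, w, 18, 14, 28, 9), (18, 26, n, 34, 28, 3, 12), (28, 39, b, 34, 28, 3, 12), (32, 11, d, 6, 16, 39, 9), (33, 15, n, 34, 28, 3, 12), (4, 12, s, 6, 16, 39, 9), (5, 32, x, 6, 16, 39, 9)}
Projecting to D, B (4 duplicate(s) eliminated): {(28, 9), (3, 12), (39, 9)}
Taking the union: {(10, 26), (12, 12), (2, 12), (26, 8), (28, 9), (29, 12), (3, 12), (39, 9)}

{(10, 26), (12, 12), (2, 12), (26, 8), (28, 9), (29, 12), (3, 12), (39, 9)}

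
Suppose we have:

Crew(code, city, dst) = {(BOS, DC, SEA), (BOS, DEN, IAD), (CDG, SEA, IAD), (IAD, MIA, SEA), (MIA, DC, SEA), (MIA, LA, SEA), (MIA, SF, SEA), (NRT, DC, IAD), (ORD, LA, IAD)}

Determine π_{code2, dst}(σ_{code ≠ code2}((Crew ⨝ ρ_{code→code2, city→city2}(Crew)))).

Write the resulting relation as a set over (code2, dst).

{(BOS, IAD), (BOS, SEA), (CDG, IAD), (IAD, SEA), (MIA, SEA), (NRT, IAD), (ORD, IAD)}

ρ[code→code2, city→city2]: schema becomes (code2, city2, dst); tuples unchanged.
Natural join on dst: {(BOS, DC, SEA, BOS, DC), (BOS, DC, SEA, IAD, MIA), (BOS, DC, SEA, MIA, DC), (BOS, DC, SEA, MIA, LA), (BOS, DC, SEA, MIA, SF), (BOS, DEN, IAD, BOS, DEN), (BOS, DEN, IAD, CDG, SEA), (BOS, DEN, IAD, NRT, DC), (BOS, DEN, IAD, ORD, LA), (CDG, SEA, IAD, BOS, DEN), (CDG, SEA, IAD, CDG, SEA), (CDG, SEA, IAD, NRT, DC), (CDG, SEA, IAD, ORD, LA), (IAD, MIA, SEA, BOS, DC), (IAD, MIA, SEA, IAD, MIA), (IAD, MIA, SEA, MIA, DC), (IAD, MIA, SEA, MIA, LA), (IAD, MIA, SEA, MIA, SF), (MIA, DC, SEA, BOS, DC), (MIA, DC, SEA, IAD, MIA), (MIA, DC, SEA, MIA, DC), (MIA, DC, SEA, MIA, LA), (MIA, DC, SEA, MIA, SF), (MIA, LA, SEA, BOS, DC), (MIA, LA, SEA, IAD, MIA), (MIA, LA, SEA, MIA, DC), (MIA, LA, SEA, MIA, LA), (MIA, LA, SEA, MIA, SF), (MIA, SF, SEA, BOS, DC), (MIA, SF, SEA, IAD, MIA), (MIA, SF, SEA, MIA, DC), (MIA, SF, SEA, MIA, LA), (MIA, SF, SEA, MIA, SF), (NRT, DC, IAD, BOS, DEN), (NRT, DC, IAD, CDG, SEA), (NRT, DC, IAD, NRT, DC), (NRT, DC, IAD, ORD, LA), (ORD, LA, IAD, BOS, DEN), (ORD, LA, IAD, CDG, SEA), (ORD, LA, IAD, NRT, DC), (ORD, LA, IAD, ORD, LA)}
Apply σ_{code ≠ code2}; surviving tuples: {(BOS, DC, SEA, IAD, MIA), (BOS, DC, SEA, MIA, DC), (BOS, DC, SEA, MIA, LA), (BOS, DC, SEA, MIA, SF), (BOS, DEN, IAD, CDG, SEA), (BOS, DEN, IAD, NRT, DC), (BOS, DEN, IAD, ORD, LA), (CDG, SEA, IAD, BOS, DEN), (CDG, SEA, IAD, NRT, DC), (CDG, SEA, IAD, ORD, LA), (IAD, MIA, SEA, BOS, DC), (IAD, MIA, SEA, MIA, DC), (IAD, MIA, SEA, MIA, LA), (IAD, MIA, SEA, MIA, SF), (MIA, DC, SEA, BOS, DC), (MIA, DC, SEA, IAD, MIA), (MIA, LA, SEA, BOS, DC), (MIA, LA, SEA, IAD, MIA), (MIA, SF, SEA, BOS, DC), (MIA, SF, SEA, IAD, MIA), (NRT, DC, IAD, BOS, DEN), (NRT, DC, IAD, CDG, SEA), (NRT, DC, IAD, ORD, LA), (ORD, LA, IAD, BOS, DEN), (ORD, LA, IAD, CDG, SEA), (ORD, LA, IAD, NRT, DC)}
Projecting to code2, dst (19 duplicate(s) eliminated): {(BOS, IAD), (BOS, SEA), (CDG, IAD), (IAD, SEA), (MIA, SEA), (NRT, IAD), (ORD, IAD)}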